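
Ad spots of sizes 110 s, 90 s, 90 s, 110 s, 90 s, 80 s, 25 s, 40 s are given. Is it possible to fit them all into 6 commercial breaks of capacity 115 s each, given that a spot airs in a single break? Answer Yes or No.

Total = 635 s; ⌈635/115⌉ = 6.
The bound of 6 does not rule out 6, but exhaustive search shows no assignment into 6 commercial breaks of capacity 115 s exists — the minimum is 7.

No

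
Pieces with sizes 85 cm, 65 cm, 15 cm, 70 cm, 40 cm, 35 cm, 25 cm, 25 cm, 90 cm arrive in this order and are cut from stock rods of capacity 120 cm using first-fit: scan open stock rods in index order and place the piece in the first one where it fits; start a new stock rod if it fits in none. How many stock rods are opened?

  85 → stock rod 1 (new)  [load 85/120]
  65 → stock rod 2 (new)  [load 65/120]
  15 → stock rod 1  [load 100/120]
  70 → stock rod 3 (new)  [load 70/120]
  40 → stock rod 2  [load 105/120]
  35 → stock rod 3  [load 105/120]
  25 → stock rod 4 (new)  [load 25/120]
  25 → stock rod 4  [load 50/120]
  90 → stock rod 5 (new)  [load 90/120]
5 stock rods opened.

5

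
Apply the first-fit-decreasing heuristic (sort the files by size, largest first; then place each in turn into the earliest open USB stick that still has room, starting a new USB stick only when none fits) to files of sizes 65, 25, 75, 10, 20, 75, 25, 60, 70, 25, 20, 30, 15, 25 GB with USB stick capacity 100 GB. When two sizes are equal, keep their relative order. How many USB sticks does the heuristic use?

6

Sorted descending: 75, 75, 70, 65, 60, 30, 25, 25, 25, 25, 20, 20, 15, 10.
  75 → USB stick 1 (new)  [load 75/100]
  75 → USB stick 2 (new)  [load 75/100]
  70 → USB stick 3 (new)  [load 70/100]
  65 → USB stick 4 (new)  [load 65/100]
  60 → USB stick 5 (new)  [load 60/100]
  30 → USB stick 3  [load 100/100]
  25 → USB stick 1  [load 100/100]
  25 → USB stick 2  [load 100/100]
  25 → USB stick 4  [load 90/100]
  25 → USB stick 5  [load 85/100]
  20 → USB stick 6 (new)  [load 20/100]
  20 → USB stick 6  [load 40/100]
  15 → USB stick 5  [load 100/100]
  10 → USB stick 4  [load 100/100]
6 USB sticks opened.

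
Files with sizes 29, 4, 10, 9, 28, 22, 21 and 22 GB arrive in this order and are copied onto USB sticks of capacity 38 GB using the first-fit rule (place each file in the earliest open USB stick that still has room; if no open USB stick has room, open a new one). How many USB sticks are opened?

  29 → USB stick 1 (new)  [load 29/38]
  4 → USB stick 1  [load 33/38]
  10 → USB stick 2 (new)  [load 10/38]
  9 → USB stick 2  [load 19/38]
  28 → USB stick 3 (new)  [load 28/38]
  22 → USB stick 4 (new)  [load 22/38]
  21 → USB stick 5 (new)  [load 21/38]
  22 → USB stick 6 (new)  [load 22/38]
6 USB sticks opened.

6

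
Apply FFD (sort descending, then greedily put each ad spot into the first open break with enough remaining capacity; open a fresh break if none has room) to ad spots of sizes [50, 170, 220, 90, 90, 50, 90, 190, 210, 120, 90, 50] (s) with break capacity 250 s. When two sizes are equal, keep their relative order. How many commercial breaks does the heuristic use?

Sorted descending: 220, 210, 190, 170, 120, 90, 90, 90, 90, 50, 50, 50.
  220 → break 1 (new)  [load 220/250]
  210 → break 2 (new)  [load 210/250]
  190 → break 3 (new)  [load 190/250]
  170 → break 4 (new)  [load 170/250]
  120 → break 5 (new)  [load 120/250]
  90 → break 5  [load 210/250]
  90 → break 6 (new)  [load 90/250]
  90 → break 6  [load 180/250]
  90 → break 7 (new)  [load 90/250]
  50 → break 3  [load 240/250]
  50 → break 4  [load 220/250]
  50 → break 6  [load 230/250]
7 commercial breaks opened.

7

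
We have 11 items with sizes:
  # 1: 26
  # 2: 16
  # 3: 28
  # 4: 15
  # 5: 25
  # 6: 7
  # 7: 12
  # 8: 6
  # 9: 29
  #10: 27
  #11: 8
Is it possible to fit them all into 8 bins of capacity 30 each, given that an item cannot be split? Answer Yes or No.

Yes

A valid assignment using 8 bins:
  bin 1: 29 = 29
  bin 2: 28 = 28
  bin 3: 27 = 27
  bin 4: 26 = 26
  bin 5: 25 = 25
  bin 6: 16 + 12 = 28
  bin 7: 15 + 8 + 7 = 30
  bin 8: 6 = 6
Every load is within 30, so 8 bins suffice.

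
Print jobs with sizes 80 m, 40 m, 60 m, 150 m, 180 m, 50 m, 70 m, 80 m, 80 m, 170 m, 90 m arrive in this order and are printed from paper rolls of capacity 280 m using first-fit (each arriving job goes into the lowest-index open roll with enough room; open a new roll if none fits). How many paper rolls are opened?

  80 → roll 1 (new)  [load 80/280]
  40 → roll 1  [load 120/280]
  60 → roll 1  [load 180/280]
  150 → roll 2 (new)  [load 150/280]
  180 → roll 3 (new)  [load 180/280]
  50 → roll 1  [load 230/280]
  70 → roll 2  [load 220/280]
  80 → roll 3  [load 260/280]
  80 → roll 4 (new)  [load 80/280]
  170 → roll 4  [load 250/280]
  90 → roll 5 (new)  [load 90/280]
5 paper rolls opened.

5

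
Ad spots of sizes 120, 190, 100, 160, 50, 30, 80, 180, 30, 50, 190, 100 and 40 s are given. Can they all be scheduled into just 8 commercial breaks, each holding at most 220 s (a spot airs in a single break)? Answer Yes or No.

A valid assignment using 7 commercial breaks:
  break 1: 190 + 30 = 220
  break 2: 190 + 30 = 220
  break 3: 180 + 40 = 220
  break 4: 160 + 50 = 210
  break 5: 120 + 100 = 220
  break 6: 100 + 80 = 180
  break 7: 50 = 50
That uses only 7 ≤ 8, so 8 commercial breaks are enough.

Yes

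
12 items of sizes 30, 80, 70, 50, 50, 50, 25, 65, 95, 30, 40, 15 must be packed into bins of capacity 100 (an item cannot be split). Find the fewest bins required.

Total = 95 + 80 + 70 + 65 + 50 + 50 + 50 + 40 + 30 + 30 + 25 + 15 = 600.
Lower bound: ⌈600/100⌉ = 6 bins.
A packing using 7 bins:
  bin 1: 95 = 95
  bin 2: 80 + 15 = 95
  bin 3: 70 + 30 = 100
  bin 4: 65 + 30 = 95
  bin 5: 50 + 50 = 100
  bin 6: 50 + 40 = 90
  bin 7: 25 = 25
No arrangement into 6 bins stays within capacity, so 7 is optimal.

7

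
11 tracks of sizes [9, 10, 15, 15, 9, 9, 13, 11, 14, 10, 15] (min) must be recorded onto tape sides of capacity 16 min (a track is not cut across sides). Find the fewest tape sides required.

Total = 15 + 15 + 15 + 14 + 13 + 11 + 10 + 10 + 9 + 9 + 9 = 130 min.
Lower bound: ⌈130/16⌉ = 9 tape sides.
Also, 11 tracks each exceed 8 min, and no two of those can share a side, so at least 11 tape sides are needed.
A packing using 11 tape sides:
  side 1: 15 = 15
  side 2: 15 = 15
  side 3: 15 = 15
  side 4: 14 = 14
  side 5: 13 = 13
  side 6: 11 = 11
  side 7: 10 = 10
  side 8: 10 = 10
  side 9: 9 = 9
  side 10: 9 = 9
  side 11: 9 = 9
This matches the lower bound, so 11 is optimal.

11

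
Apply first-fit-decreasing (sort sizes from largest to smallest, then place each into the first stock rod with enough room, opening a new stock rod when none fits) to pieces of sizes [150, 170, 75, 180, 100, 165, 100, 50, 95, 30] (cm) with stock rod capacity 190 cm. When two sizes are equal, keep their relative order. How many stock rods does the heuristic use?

7

Sorted descending: 180, 170, 165, 150, 100, 100, 95, 75, 50, 30.
  180 → stock rod 1 (new)  [load 180/190]
  170 → stock rod 2 (new)  [load 170/190]
  165 → stock rod 3 (new)  [load 165/190]
  150 → stock rod 4 (new)  [load 150/190]
  100 → stock rod 5 (new)  [load 100/190]
  100 → stock rod 6 (new)  [load 100/190]
  95 → stock rod 7 (new)  [load 95/190]
  75 → stock rod 5  [load 175/190]
  50 → stock rod 6  [load 150/190]
  30 → stock rod 4  [load 180/190]
7 stock rods opened.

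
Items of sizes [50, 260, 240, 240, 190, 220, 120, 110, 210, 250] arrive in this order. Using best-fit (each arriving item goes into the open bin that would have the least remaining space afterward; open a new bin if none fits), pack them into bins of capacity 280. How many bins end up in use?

8

  50 → bin 1 (new)  [load 50/280]
  260 → bin 2 (new)  [load 260/280]
  240 → bin 3 (new)  [load 240/280]
  240 → bin 4 (new)  [load 240/280]
  190 → bin 1  [load 240/280]
  220 → bin 5 (new)  [load 220/280]
  120 → bin 6 (new)  [load 120/280]
  110 → bin 6  [load 230/280]
  210 → bin 7 (new)  [load 210/280]
  250 → bin 8 (new)  [load 250/280]
8 bins opened.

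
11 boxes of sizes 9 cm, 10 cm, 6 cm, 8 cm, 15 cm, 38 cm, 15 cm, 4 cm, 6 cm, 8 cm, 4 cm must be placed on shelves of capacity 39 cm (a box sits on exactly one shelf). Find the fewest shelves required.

4

Total = 38 + 15 + 15 + 10 + 9 + 8 + 8 + 6 + 6 + 4 + 4 = 123 cm.
Lower bound: ⌈123/39⌉ = 4 shelves.
A packing using 4 shelves:
  shelf 1: 38 = 38
  shelf 2: 15 + 15 + 9 = 39
  shelf 3: 10 + 8 + 8 + 6 + 6 = 38
  shelf 4: 4 + 4 = 8
This matches the lower bound, so 4 is optimal.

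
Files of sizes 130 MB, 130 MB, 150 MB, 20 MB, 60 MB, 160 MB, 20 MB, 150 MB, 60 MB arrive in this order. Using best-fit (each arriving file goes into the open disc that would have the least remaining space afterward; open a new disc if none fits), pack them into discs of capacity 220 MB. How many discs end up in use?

5

  130 → disc 1 (new)  [load 130/220]
  130 → disc 2 (new)  [load 130/220]
  150 → disc 3 (new)  [load 150/220]
  20 → disc 3  [load 170/220]
  60 → disc 1  [load 190/220]
  160 → disc 4 (new)  [load 160/220]
  20 → disc 1  [load 210/220]
  150 → disc 5 (new)  [load 150/220]
  60 → disc 4  [load 220/220]
5 discs opened.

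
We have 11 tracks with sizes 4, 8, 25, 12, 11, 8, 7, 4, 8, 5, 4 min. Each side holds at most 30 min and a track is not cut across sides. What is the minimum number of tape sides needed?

4

Total = 25 + 12 + 11 + 8 + 8 + 8 + 7 + 5 + 4 + 4 + 4 = 96 min.
Lower bound: ⌈96/30⌉ = 4 tape sides.
A packing using 4 tape sides:
  side 1: 25 + 5 = 30
  side 2: 12 + 11 + 7 = 30
  side 3: 8 + 8 + 8 + 4 = 28
  side 4: 4 + 4 = 8
This matches the lower bound, so 4 is optimal.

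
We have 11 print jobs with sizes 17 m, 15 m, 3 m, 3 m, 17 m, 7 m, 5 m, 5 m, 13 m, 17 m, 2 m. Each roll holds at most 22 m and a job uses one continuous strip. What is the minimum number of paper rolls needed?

5

Total = 17 + 17 + 17 + 15 + 13 + 7 + 5 + 5 + 3 + 3 + 2 = 104 m.
Lower bound: ⌈104/22⌉ = 5 paper rolls.
A packing using 5 paper rolls:
  roll 1: 17 + 5 = 22
  roll 2: 17 + 5 = 22
  roll 3: 17 + 3 + 2 = 22
  roll 4: 15 + 7 = 22
  roll 5: 13 + 3 = 16
This matches the lower bound, so 5 is optimal.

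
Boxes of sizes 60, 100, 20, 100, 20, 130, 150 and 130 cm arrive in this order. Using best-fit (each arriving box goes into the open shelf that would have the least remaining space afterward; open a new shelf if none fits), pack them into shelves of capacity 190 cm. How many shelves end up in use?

5

  60 → shelf 1 (new)  [load 60/190]
  100 → shelf 1  [load 160/190]
  20 → shelf 1  [load 180/190]
  100 → shelf 2 (new)  [load 100/190]
  20 → shelf 2  [load 120/190]
  130 → shelf 3 (new)  [load 130/190]
  150 → shelf 4 (new)  [load 150/190]
  130 → shelf 5 (new)  [load 130/190]
5 shelves opened.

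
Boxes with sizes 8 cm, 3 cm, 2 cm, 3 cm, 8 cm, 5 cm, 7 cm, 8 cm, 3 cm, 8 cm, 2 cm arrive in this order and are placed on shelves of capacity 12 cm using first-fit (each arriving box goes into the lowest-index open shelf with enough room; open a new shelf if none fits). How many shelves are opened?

  8 → shelf 1 (new)  [load 8/12]
  3 → shelf 1  [load 11/12]
  2 → shelf 2 (new)  [load 2/12]
  3 → shelf 2  [load 5/12]
  8 → shelf 3 (new)  [load 8/12]
  5 → shelf 2  [load 10/12]
  7 → shelf 4 (new)  [load 7/12]
  8 → shelf 5 (new)  [load 8/12]
  3 → shelf 3  [load 11/12]
  8 → shelf 6 (new)  [load 8/12]
  2 → shelf 2  [load 12/12]
6 shelves opened.

6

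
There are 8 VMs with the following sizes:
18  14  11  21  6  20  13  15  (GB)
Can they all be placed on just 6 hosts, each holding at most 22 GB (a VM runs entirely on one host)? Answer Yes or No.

Total = 118 GB; ⌈118/22⌉ = 6.
The bound of 6 does not rule out 6, but exhaustive search shows no assignment into 6 hosts of capacity 22 GB exists — the minimum is 7.

No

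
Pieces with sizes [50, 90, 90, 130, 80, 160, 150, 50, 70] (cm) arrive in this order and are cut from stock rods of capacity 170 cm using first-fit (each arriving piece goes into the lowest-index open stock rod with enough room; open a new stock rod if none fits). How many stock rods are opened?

6

  50 → stock rod 1 (new)  [load 50/170]
  90 → stock rod 1  [load 140/170]
  90 → stock rod 2 (new)  [load 90/170]
  130 → stock rod 3 (new)  [load 130/170]
  80 → stock rod 2  [load 170/170]
  160 → stock rod 4 (new)  [load 160/170]
  150 → stock rod 5 (new)  [load 150/170]
  50 → stock rod 6 (new)  [load 50/170]
  70 → stock rod 6  [load 120/170]
6 stock rods opened.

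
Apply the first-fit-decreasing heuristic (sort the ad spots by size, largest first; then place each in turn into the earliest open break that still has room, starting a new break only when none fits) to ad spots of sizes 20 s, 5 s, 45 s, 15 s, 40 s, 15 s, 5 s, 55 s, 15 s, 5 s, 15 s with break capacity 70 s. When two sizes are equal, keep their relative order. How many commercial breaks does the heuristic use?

Sorted descending: 55, 45, 40, 20, 15, 15, 15, 15, 5, 5, 5.
  55 → break 1 (new)  [load 55/70]
  45 → break 2 (new)  [load 45/70]
  40 → break 3 (new)  [load 40/70]
  20 → break 2  [load 65/70]
  15 → break 1  [load 70/70]
  15 → break 3  [load 55/70]
  15 → break 3  [load 70/70]
  15 → break 4 (new)  [load 15/70]
  5 → break 2  [load 70/70]
  5 → break 4  [load 20/70]
  5 → break 4  [load 25/70]
4 commercial breaks opened.

4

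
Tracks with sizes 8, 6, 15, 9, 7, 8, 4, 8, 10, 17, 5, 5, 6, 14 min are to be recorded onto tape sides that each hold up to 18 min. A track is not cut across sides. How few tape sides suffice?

8

Total = 17 + 15 + 14 + 10 + 9 + 8 + 8 + 8 + 7 + 6 + 6 + 5 + 5 + 4 = 122 min.
Lower bound: ⌈122/18⌉ = 7 tape sides.
A packing using 8 tape sides:
  side 1: 17 = 17
  side 2: 15 = 15
  side 3: 14 + 4 = 18
  side 4: 10 + 8 = 18
  side 5: 9 + 8 = 17
  side 6: 8 + 7 = 15
  side 7: 6 + 6 + 5 = 17
  side 8: 5 = 5
No arrangement into 7 tape sides stays within capacity, so 8 is optimal.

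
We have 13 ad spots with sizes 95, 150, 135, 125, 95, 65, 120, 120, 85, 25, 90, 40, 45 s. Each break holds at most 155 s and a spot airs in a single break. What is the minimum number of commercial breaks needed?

9

Total = 150 + 135 + 125 + 120 + 120 + 95 + 95 + 90 + 85 + 65 + 45 + 40 + 25 = 1190 s.
Lower bound: ⌈1190/155⌉ = 8 commercial breaks.
Also, 9 ad spots each exceed 155/2 s, and no two of those can share a break, so at least 9 commercial breaks are needed.
A packing using 9 commercial breaks:
  break 1: 150 = 150
  break 2: 135 = 135
  break 3: 125 + 25 = 150
  break 4: 120 = 120
  break 5: 120 = 120
  break 6: 95 + 45 = 140
  break 7: 95 + 40 = 135
  break 8: 90 + 65 = 155
  break 9: 85 = 85
This matches the lower bound, so 9 is optimal.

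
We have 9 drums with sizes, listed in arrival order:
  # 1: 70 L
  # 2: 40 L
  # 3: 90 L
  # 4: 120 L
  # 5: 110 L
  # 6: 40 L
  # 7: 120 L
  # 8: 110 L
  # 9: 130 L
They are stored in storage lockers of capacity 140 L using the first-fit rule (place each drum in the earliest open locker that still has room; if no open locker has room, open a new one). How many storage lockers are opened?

  70 → locker 1 (new)  [load 70/140]
  40 → locker 1  [load 110/140]
  90 → locker 2 (new)  [load 90/140]
  120 → locker 3 (new)  [load 120/140]
  110 → locker 4 (new)  [load 110/140]
  40 → locker 2  [load 130/140]
  120 → locker 5 (new)  [load 120/140]
  110 → locker 6 (new)  [load 110/140]
  130 → locker 7 (new)  [load 130/140]
7 storage lockers opened.

7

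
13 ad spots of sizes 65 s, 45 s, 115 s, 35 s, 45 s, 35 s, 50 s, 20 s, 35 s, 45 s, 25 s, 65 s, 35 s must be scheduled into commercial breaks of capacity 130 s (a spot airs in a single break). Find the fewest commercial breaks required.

5

Total = 115 + 65 + 65 + 50 + 45 + 45 + 45 + 35 + 35 + 35 + 35 + 25 + 20 = 615 s.
Lower bound: ⌈615/130⌉ = 5 commercial breaks.
A packing using 5 commercial breaks:
  break 1: 115 = 115
  break 2: 65 + 65 = 130
  break 3: 50 + 45 + 35 = 130
  break 4: 45 + 45 + 35 = 125
  break 5: 35 + 35 + 25 + 20 = 115
This matches the lower bound, so 5 is optimal.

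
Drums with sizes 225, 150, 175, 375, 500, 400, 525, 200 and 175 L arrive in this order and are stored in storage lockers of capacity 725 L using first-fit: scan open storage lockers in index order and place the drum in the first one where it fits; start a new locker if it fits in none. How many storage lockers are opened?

  225 → locker 1 (new)  [load 225/725]
  150 → locker 1  [load 375/725]
  175 → locker 1  [load 550/725]
  375 → locker 2 (new)  [load 375/725]
  500 → locker 3 (new)  [load 500/725]
  400 → locker 4 (new)  [load 400/725]
  525 → locker 5 (new)  [load 525/725]
  200 → locker 2  [load 575/725]
  175 → locker 1  [load 725/725]
5 storage lockers opened.

5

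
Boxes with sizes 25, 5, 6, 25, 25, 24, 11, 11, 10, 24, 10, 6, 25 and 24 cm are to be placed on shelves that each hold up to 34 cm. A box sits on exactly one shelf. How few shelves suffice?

8

Total = 25 + 25 + 25 + 25 + 24 + 24 + 24 + 11 + 11 + 10 + 10 + 6 + 6 + 5 = 231 cm.
Lower bound: ⌈231/34⌉ = 7 shelves.
A packing using 8 shelves:
  shelf 1: 25 + 6 = 31
  shelf 2: 25 + 6 = 31
  shelf 3: 25 + 5 = 30
  shelf 4: 25 = 25
  shelf 5: 24 + 10 = 34
  shelf 6: 24 + 10 = 34
  shelf 7: 24 = 24
  shelf 8: 11 + 11 = 22
No arrangement into 7 shelves stays within capacity, so 8 is optimal.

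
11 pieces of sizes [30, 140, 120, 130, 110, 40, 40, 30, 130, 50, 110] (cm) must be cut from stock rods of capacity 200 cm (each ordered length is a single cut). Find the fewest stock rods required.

6

Total = 140 + 130 + 130 + 120 + 110 + 110 + 50 + 40 + 40 + 30 + 30 = 930 cm.
Lower bound: ⌈930/200⌉ = 5 stock rods.
Also, 6 pieces each exceed 100 cm, and no two of those can share a stock rod, so at least 6 stock rods are needed.
A packing using 6 stock rods:
  stock rod 1: 140 + 50 = 190
  stock rod 2: 130 + 40 + 30 = 200
  stock rod 3: 130 + 40 + 30 = 200
  stock rod 4: 120 = 120
  stock rod 5: 110 = 110
  stock rod 6: 110 = 110
This matches the lower bound, so 6 is optimal.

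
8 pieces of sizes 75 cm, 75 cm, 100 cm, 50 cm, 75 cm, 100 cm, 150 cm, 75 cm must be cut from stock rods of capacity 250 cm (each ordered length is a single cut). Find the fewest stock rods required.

3

Total = 150 + 100 + 100 + 75 + 75 + 75 + 75 + 50 = 700 cm.
Lower bound: ⌈700/250⌉ = 3 stock rods.
A packing using 3 stock rods:
  stock rod 1: 150 + 100 = 250
  stock rod 2: 100 + 75 + 75 = 250
  stock rod 3: 75 + 75 + 50 = 200
This matches the lower bound, so 3 is optimal.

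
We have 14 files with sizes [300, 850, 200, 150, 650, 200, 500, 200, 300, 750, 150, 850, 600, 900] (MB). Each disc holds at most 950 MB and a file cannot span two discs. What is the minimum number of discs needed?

Total = 900 + 850 + 850 + 750 + 650 + 600 + 500 + 300 + 300 + 200 + 200 + 200 + 150 + 150 = 6600 MB.
Lower bound: ⌈6600/950⌉ = 7 discs.
A packing using 8 discs:
  disc 1: 900 = 900
  disc 2: 850 = 850
  disc 3: 850 = 850
  disc 4: 750 + 200 = 950
  disc 5: 650 + 300 = 950
  disc 6: 600 + 300 = 900
  disc 7: 500 + 200 + 200 = 900
  disc 8: 150 + 150 = 300
No arrangement into 7 discs stays within capacity, so 8 is optimal.

8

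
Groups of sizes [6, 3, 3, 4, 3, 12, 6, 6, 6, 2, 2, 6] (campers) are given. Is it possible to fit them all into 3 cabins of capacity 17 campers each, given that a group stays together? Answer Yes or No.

No

Total = 59 campers; ⌈59/17⌉ = 4.
At least 4 cabins are required, but only 3 are allowed.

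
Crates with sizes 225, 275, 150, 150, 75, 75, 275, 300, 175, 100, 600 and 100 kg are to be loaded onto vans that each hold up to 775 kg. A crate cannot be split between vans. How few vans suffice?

4

Total = 600 + 300 + 275 + 275 + 225 + 175 + 150 + 150 + 100 + 100 + 75 + 75 = 2500 kg.
Lower bound: ⌈2500/775⌉ = 4 vans.
A packing using 4 vans:
  van 1: 600 + 175 = 775
  van 2: 300 + 275 + 150 = 725
  van 3: 275 + 225 + 150 + 100 = 750
  van 4: 100 + 75 + 75 = 250
This matches the lower bound, so 4 is optimal.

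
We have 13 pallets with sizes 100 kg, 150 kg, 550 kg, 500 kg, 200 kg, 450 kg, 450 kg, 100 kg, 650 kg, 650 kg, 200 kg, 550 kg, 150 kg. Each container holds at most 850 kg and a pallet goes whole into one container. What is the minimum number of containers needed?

7

Total = 650 + 650 + 550 + 550 + 500 + 450 + 450 + 200 + 200 + 150 + 150 + 100 + 100 = 4700 kg.
Lower bound: ⌈4700/850⌉ = 6 containers.
Also, 7 pallets each exceed 425 kg, and no two of those can share a container, so at least 7 containers are needed.
A packing using 7 containers:
  container 1: 650 + 200 = 850
  container 2: 650 + 200 = 850
  container 3: 550 + 150 + 150 = 850
  container 4: 550 + 100 + 100 = 750
  container 5: 500 = 500
  container 6: 450 = 450
  container 7: 450 = 450
This matches the lower bound, so 7 is optimal.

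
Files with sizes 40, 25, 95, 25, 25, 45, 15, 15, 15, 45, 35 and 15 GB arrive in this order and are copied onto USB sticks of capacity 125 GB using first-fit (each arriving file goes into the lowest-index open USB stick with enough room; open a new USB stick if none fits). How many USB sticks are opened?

  40 → USB stick 1 (new)  [load 40/125]
  25 → USB stick 1  [load 65/125]
  95 → USB stick 2 (new)  [load 95/125]
  25 → USB stick 1  [load 90/125]
  25 → USB stick 1  [load 115/125]
  45 → USB stick 3 (new)  [load 45/125]
  15 → USB stick 2  [load 110/125]
  15 → USB stick 2  [load 125/125]
  15 → USB stick 3  [load 60/125]
  45 → USB stick 3  [load 105/125]
  35 → USB stick 4 (new)  [load 35/125]
  15 → USB stick 3  [load 120/125]
4 USB sticks opened.

4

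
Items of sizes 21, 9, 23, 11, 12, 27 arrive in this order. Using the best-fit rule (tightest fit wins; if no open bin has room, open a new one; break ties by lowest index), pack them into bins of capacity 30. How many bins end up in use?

4

  21 → bin 1 (new)  [load 21/30]
  9 → bin 1  [load 30/30]
  23 → bin 2 (new)  [load 23/30]
  11 → bin 3 (new)  [load 11/30]
  12 → bin 3  [load 23/30]
  27 → bin 4 (new)  [load 27/30]
4 bins opened.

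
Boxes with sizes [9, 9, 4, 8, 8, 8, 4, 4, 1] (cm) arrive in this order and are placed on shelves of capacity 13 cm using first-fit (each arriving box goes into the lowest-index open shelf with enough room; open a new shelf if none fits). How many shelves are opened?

  9 → shelf 1 (new)  [load 9/13]
  9 → shelf 2 (new)  [load 9/13]
  4 → shelf 1  [load 13/13]
  8 → shelf 3 (new)  [load 8/13]
  8 → shelf 4 (new)  [load 8/13]
  8 → shelf 5 (new)  [load 8/13]
  4 → shelf 2  [load 13/13]
  4 → shelf 3  [load 12/13]
  1 → shelf 3  [load 13/13]
5 shelves opened.

5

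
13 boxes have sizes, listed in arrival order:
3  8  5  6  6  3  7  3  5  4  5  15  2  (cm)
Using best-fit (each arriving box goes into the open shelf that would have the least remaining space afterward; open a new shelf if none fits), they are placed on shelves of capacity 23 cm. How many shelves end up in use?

  3 → shelf 1 (new)  [load 3/23]
  8 → shelf 1  [load 11/23]
  5 → shelf 1  [load 16/23]
  6 → shelf 1  [load 22/23]
  6 → shelf 2 (new)  [load 6/23]
  3 → shelf 2  [load 9/23]
  7 → shelf 2  [load 16/23]
  3 → shelf 2  [load 19/23]
  5 → shelf 3 (new)  [load 5/23]
  4 → shelf 2  [load 23/23]
  5 → shelf 3  [load 10/23]
  15 → shelf 4 (new)  [load 15/23]
  2 → shelf 4  [load 17/23]
4 shelves opened.

4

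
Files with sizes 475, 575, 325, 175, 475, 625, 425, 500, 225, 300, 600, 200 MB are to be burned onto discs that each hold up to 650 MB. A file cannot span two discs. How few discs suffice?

Total = 625 + 600 + 575 + 500 + 475 + 475 + 425 + 325 + 300 + 225 + 200 + 175 = 4900 MB.
Lower bound: ⌈4900/650⌉ = 8 discs.
A packing using 9 discs:
  disc 1: 625 = 625
  disc 2: 600 = 600
  disc 3: 575 = 575
  disc 4: 500 = 500
  disc 5: 475 + 175 = 650
  disc 6: 475 = 475
  disc 7: 425 + 225 = 650
  disc 8: 325 + 300 = 625
  disc 9: 200 = 200
No arrangement into 8 discs stays within capacity, so 9 is optimal.

9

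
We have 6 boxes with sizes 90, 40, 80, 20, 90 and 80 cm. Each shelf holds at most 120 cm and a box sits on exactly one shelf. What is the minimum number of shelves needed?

Total = 90 + 90 + 80 + 80 + 40 + 20 = 400 cm.
Lower bound: ⌈400/120⌉ = 4 shelves.
A packing using 4 shelves:
  shelf 1: 90 + 20 = 110
  shelf 2: 90 = 90
  shelf 3: 80 + 40 = 120
  shelf 4: 80 = 80
This matches the lower bound, so 4 is optimal.

4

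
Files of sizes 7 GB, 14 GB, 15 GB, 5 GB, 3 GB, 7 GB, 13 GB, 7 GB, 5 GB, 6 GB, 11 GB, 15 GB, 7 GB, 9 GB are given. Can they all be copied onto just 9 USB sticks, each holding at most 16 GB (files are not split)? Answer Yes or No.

A valid assignment using 9 USB sticks:
  USB stick 1: 15 = 15
  USB stick 2: 15 = 15
  USB stick 3: 14 = 14
  USB stick 4: 13 + 3 = 16
  USB stick 5: 11 + 5 = 16
  USB stick 6: 9 + 7 = 16
  USB stick 7: 7 + 7 = 14
  USB stick 8: 7 + 6 = 13
  USB stick 9: 5 = 5
Every load is within 16 GB, so 9 USB sticks suffice.

Yes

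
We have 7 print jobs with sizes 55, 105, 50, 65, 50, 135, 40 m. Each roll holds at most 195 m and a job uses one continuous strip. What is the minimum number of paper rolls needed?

3

Total = 135 + 105 + 65 + 55 + 50 + 50 + 40 = 500 m.
Lower bound: ⌈500/195⌉ = 3 paper rolls.
A packing using 3 paper rolls:
  roll 1: 135 + 55 = 190
  roll 2: 105 + 65 = 170
  roll 3: 50 + 50 + 40 = 140
This matches the lower bound, so 3 is optimal.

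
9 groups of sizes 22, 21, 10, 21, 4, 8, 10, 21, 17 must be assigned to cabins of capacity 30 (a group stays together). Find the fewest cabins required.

Total = 22 + 21 + 21 + 21 + 17 + 10 + 10 + 8 + 4 = 134.
Lower bound: ⌈134/30⌉ = 5 cabins.
A packing using 6 cabins:
  cabin 1: 22 + 8 = 30
  cabin 2: 21 + 4 = 25
  cabin 3: 21 = 21
  cabin 4: 21 = 21
  cabin 5: 17 + 10 = 27
  cabin 6: 10 = 10
No arrangement into 5 cabins stays within capacity, so 6 is optimal.

6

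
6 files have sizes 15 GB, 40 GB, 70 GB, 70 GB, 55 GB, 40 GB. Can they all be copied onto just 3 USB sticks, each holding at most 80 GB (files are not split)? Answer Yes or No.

Total = 290 GB; ⌈290/80⌉ = 4.
At least 4 USB sticks are required, but only 3 are allowed.

No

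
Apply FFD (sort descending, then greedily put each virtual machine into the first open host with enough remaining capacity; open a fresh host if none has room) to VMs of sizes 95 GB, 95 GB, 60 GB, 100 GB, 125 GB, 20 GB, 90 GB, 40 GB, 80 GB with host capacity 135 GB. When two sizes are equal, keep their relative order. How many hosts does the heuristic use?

Sorted descending: 125, 100, 95, 95, 90, 80, 60, 40, 20.
  125 → host 1 (new)  [load 125/135]
  100 → host 2 (new)  [load 100/135]
  95 → host 3 (new)  [load 95/135]
  95 → host 4 (new)  [load 95/135]
  90 → host 5 (new)  [load 90/135]
  80 → host 6 (new)  [load 80/135]
  60 → host 7 (new)  [load 60/135]
  40 → host 3  [load 135/135]
  20 → host 2  [load 120/135]
7 hosts opened.

7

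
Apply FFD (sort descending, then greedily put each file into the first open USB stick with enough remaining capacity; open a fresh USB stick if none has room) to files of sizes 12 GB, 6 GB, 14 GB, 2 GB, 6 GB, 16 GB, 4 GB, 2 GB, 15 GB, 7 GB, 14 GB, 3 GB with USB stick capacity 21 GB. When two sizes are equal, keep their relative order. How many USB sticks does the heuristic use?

5

Sorted descending: 16, 15, 14, 14, 12, 7, 6, 6, 4, 3, 2, 2.
  16 → USB stick 1 (new)  [load 16/21]
  15 → USB stick 2 (new)  [load 15/21]
  14 → USB stick 3 (new)  [load 14/21]
  14 → USB stick 4 (new)  [load 14/21]
  12 → USB stick 5 (new)  [load 12/21]
  7 → USB stick 3  [load 21/21]
  6 → USB stick 2  [load 21/21]
  6 → USB stick 4  [load 20/21]
  4 → USB stick 1  [load 20/21]
  3 → USB stick 5  [load 15/21]
  2 → USB stick 5  [load 17/21]
  2 → USB stick 5  [load 19/21]
5 USB sticks opened.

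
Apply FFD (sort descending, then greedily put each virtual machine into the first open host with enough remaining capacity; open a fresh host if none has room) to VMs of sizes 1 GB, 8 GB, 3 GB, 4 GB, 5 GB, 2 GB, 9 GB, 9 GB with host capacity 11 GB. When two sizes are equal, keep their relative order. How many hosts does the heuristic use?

4

Sorted descending: 9, 9, 8, 5, 4, 3, 2, 1.
  9 → host 1 (new)  [load 9/11]
  9 → host 2 (new)  [load 9/11]
  8 → host 3 (new)  [load 8/11]
  5 → host 4 (new)  [load 5/11]
  4 → host 4  [load 9/11]
  3 → host 3  [load 11/11]
  2 → host 1  [load 11/11]
  1 → host 2  [load 10/11]
4 hosts opened.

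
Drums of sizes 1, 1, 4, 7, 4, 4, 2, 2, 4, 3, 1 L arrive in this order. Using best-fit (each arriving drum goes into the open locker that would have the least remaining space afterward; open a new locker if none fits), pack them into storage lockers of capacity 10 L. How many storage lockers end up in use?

4

  1 → locker 1 (new)  [load 1/10]
  1 → locker 1  [load 2/10]
  4 → locker 1  [load 6/10]
  7 → locker 2 (new)  [load 7/10]
  4 → locker 1  [load 10/10]
  4 → locker 3 (new)  [load 4/10]
  2 → locker 2  [load 9/10]
  2 → locker 3  [load 6/10]
  4 → locker 3  [load 10/10]
  3 → locker 4 (new)  [load 3/10]
  1 → locker 2  [load 10/10]
4 storage lockers opened.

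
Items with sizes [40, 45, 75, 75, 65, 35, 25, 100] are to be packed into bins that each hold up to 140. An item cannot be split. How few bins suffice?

Total = 100 + 75 + 75 + 65 + 45 + 40 + 35 + 25 = 460.
Lower bound: ⌈460/140⌉ = 4 bins.
A packing using 4 bins:
  bin 1: 100 + 40 = 140
  bin 2: 75 + 65 = 140
  bin 3: 75 + 45 = 120
  bin 4: 35 + 25 = 60
This matches the lower bound, so 4 is optimal.

4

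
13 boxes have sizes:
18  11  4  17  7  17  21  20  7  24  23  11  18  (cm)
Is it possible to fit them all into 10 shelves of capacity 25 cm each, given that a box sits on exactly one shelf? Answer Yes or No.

A valid assignment using 9 shelves:
  shelf 1: 24 = 24
  shelf 2: 23 = 23
  shelf 3: 21 + 4 = 25
  shelf 4: 20 = 20
  shelf 5: 18 + 7 = 25
  shelf 6: 18 + 7 = 25
  shelf 7: 17 = 17
  shelf 8: 17 = 17
  shelf 9: 11 + 11 = 22
That uses only 9 ≤ 10, so 10 shelves are enough.

Yes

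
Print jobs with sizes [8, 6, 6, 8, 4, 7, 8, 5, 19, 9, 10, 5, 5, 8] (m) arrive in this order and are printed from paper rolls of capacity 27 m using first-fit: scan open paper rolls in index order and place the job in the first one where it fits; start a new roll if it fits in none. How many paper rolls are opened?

5

  8 → roll 1 (new)  [load 8/27]
  6 → roll 1  [load 14/27]
  6 → roll 1  [load 20/27]
  8 → roll 2 (new)  [load 8/27]
  4 → roll 1  [load 24/27]
  7 → roll 2  [load 15/27]
  8 → roll 2  [load 23/27]
  5 → roll 3 (new)  [load 5/27]
  19 → roll 3  [load 24/27]
  9 → roll 4 (new)  [load 9/27]
  10 → roll 4  [load 19/27]
  5 → roll 4  [load 24/27]
  5 → roll 5 (new)  [load 5/27]
  8 → roll 5  [load 13/27]
5 paper rolls opened.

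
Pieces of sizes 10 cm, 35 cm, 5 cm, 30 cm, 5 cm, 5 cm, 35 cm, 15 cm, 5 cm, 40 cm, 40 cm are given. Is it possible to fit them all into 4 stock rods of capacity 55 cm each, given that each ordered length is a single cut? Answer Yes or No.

No

Total = 225 cm; ⌈225/55⌉ = 5.
At least 5 stock rods are required, but only 4 are allowed.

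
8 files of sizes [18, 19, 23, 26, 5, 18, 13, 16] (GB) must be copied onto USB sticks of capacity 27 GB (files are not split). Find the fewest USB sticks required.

Total = 26 + 23 + 19 + 18 + 18 + 16 + 13 + 5 = 138 GB.
Lower bound: ⌈138/27⌉ = 6 USB sticks.
A packing using 7 USB sticks:
  USB stick 1: 26 = 26
  USB stick 2: 23 = 23
  USB stick 3: 19 + 5 = 24
  USB stick 4: 18 = 18
  USB stick 5: 18 = 18
  USB stick 6: 16 = 16
  USB stick 7: 13 = 13
No arrangement into 6 USB sticks stays within capacity, so 7 is optimal.

7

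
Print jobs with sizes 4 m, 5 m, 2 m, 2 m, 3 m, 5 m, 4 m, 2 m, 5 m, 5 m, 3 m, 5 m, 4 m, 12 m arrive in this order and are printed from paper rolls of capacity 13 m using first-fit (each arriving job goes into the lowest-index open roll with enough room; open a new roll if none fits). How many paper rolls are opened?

5

  4 → roll 1 (new)  [load 4/13]
  5 → roll 1  [load 9/13]
  2 → roll 1  [load 11/13]
  2 → roll 1  [load 13/13]
  3 → roll 2 (new)  [load 3/13]
  5 → roll 2  [load 8/13]
  4 → roll 2  [load 12/13]
  2 → roll 3 (new)  [load 2/13]
  5 → roll 3  [load 7/13]
  5 → roll 3  [load 12/13]
  3 → roll 4 (new)  [load 3/13]
  5 → roll 4  [load 8/13]
  4 → roll 4  [load 12/13]
  12 → roll 5 (new)  [load 12/13]
5 paper rolls opened.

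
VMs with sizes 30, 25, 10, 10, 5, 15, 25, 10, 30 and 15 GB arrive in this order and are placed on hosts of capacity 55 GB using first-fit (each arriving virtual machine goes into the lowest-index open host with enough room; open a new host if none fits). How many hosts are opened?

4

  30 → host 1 (new)  [load 30/55]
  25 → host 1  [load 55/55]
  10 → host 2 (new)  [load 10/55]
  10 → host 2  [load 20/55]
  5 → host 2  [load 25/55]
  15 → host 2  [load 40/55]
  25 → host 3 (new)  [load 25/55]
  10 → host 2  [load 50/55]
  30 → host 3  [load 55/55]
  15 → host 4 (new)  [load 15/55]
4 hosts opened.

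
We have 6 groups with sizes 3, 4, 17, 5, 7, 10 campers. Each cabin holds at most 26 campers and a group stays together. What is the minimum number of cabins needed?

2

Total = 17 + 10 + 7 + 5 + 4 + 3 = 46 campers.
Lower bound: ⌈46/26⌉ = 2 cabins.
A packing using 2 cabins:
  cabin 1: 17 + 7 = 24
  cabin 2: 10 + 5 + 4 + 3 = 22
This matches the lower bound, so 2 is optimal.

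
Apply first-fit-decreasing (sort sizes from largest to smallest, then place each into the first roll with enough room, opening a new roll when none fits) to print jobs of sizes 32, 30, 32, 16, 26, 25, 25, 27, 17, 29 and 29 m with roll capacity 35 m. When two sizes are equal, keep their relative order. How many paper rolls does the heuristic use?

Sorted descending: 32, 32, 30, 29, 29, 27, 26, 25, 25, 17, 16.
  32 → roll 1 (new)  [load 32/35]
  32 → roll 2 (new)  [load 32/35]
  30 → roll 3 (new)  [load 30/35]
  29 → roll 4 (new)  [load 29/35]
  29 → roll 5 (new)  [load 29/35]
  27 → roll 6 (new)  [load 27/35]
  26 → roll 7 (new)  [load 26/35]
  25 → roll 8 (new)  [load 25/35]
  25 → roll 9 (new)  [load 25/35]
  17 → roll 10 (new)  [load 17/35]
  16 → roll 10  [load 33/35]
10 paper rolls opened.

10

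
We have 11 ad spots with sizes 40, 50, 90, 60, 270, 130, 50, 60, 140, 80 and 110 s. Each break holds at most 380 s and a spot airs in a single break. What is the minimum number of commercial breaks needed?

3

Total = 270 + 140 + 130 + 110 + 90 + 80 + 60 + 60 + 50 + 50 + 40 = 1080 s.
Lower bound: ⌈1080/380⌉ = 3 commercial breaks.
A packing using 3 commercial breaks:
  break 1: 270 + 110 = 380
  break 2: 140 + 130 + 90 = 360
  break 3: 80 + 60 + 60 + 50 + 50 + 40 = 340
This matches the lower bound, so 3 is optimal.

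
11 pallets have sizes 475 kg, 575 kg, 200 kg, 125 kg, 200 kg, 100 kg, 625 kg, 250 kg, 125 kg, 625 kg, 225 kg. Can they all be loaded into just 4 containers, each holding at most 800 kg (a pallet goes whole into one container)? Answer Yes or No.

Total = 3525 kg; ⌈3525/800⌉ = 5.
At least 5 containers are required, but only 4 are allowed.

No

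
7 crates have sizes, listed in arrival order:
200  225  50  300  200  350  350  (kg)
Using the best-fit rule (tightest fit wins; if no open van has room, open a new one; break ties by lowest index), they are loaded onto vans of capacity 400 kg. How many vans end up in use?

  200 → van 1 (new)  [load 200/400]
  225 → van 2 (new)  [load 225/400]
  50 → van 2  [load 275/400]
  300 → van 3 (new)  [load 300/400]
  200 → van 1  [load 400/400]
  350 → van 4 (new)  [load 350/400]
  350 → van 5 (new)  [load 350/400]
5 vans opened.

5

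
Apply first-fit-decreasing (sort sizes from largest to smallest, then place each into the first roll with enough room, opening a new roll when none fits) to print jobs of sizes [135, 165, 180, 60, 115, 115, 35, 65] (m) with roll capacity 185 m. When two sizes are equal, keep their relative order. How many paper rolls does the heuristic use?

5

Sorted descending: 180, 165, 135, 115, 115, 65, 60, 35.
  180 → roll 1 (new)  [load 180/185]
  165 → roll 2 (new)  [load 165/185]
  135 → roll 3 (new)  [load 135/185]
  115 → roll 4 (new)  [load 115/185]
  115 → roll 5 (new)  [load 115/185]
  65 → roll 4  [load 180/185]
  60 → roll 5  [load 175/185]
  35 → roll 3  [load 170/185]
5 paper rolls opened.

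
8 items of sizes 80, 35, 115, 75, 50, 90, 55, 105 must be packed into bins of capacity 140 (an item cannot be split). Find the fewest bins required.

Total = 115 + 105 + 90 + 80 + 75 + 55 + 50 + 35 = 605.
Lower bound: ⌈605/140⌉ = 5 bins.
A packing using 5 bins:
  bin 1: 115 = 115
  bin 2: 105 + 35 = 140
  bin 3: 90 + 50 = 140
  bin 4: 80 + 55 = 135
  bin 5: 75 = 75
This matches the lower bound, so 5 is optimal.

5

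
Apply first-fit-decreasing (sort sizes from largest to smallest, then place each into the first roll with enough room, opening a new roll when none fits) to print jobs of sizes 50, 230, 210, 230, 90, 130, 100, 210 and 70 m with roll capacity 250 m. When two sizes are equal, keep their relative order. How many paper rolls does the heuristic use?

Sorted descending: 230, 230, 210, 210, 130, 100, 90, 70, 50.
  230 → roll 1 (new)  [load 230/250]
  230 → roll 2 (new)  [load 230/250]
  210 → roll 3 (new)  [load 210/250]
  210 → roll 4 (new)  [load 210/250]
  130 → roll 5 (new)  [load 130/250]
  100 → roll 5  [load 230/250]
  90 → roll 6 (new)  [load 90/250]
  70 → roll 6  [load 160/250]
  50 → roll 6  [load 210/250]
6 paper rolls opened.

6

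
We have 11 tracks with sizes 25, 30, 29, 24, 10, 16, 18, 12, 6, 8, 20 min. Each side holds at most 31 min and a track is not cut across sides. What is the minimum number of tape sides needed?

Total = 30 + 29 + 25 + 24 + 20 + 18 + 16 + 12 + 10 + 8 + 6 = 198 min.
Lower bound: ⌈198/31⌉ = 7 tape sides.
A packing using 7 tape sides:
  side 1: 30 = 30
  side 2: 29 = 29
  side 3: 25 + 6 = 31
  side 4: 24 = 24
  side 5: 20 + 10 = 30
  side 6: 18 + 12 = 30
  side 7: 16 + 8 = 24
This matches the lower bound, so 7 is optimal.

7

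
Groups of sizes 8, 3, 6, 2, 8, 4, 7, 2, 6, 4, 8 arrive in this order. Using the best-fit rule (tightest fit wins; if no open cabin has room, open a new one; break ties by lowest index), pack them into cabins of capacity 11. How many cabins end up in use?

6

  8 → cabin 1 (new)  [load 8/11]
  3 → cabin 1  [load 11/11]
  6 → cabin 2 (new)  [load 6/11]
  2 → cabin 2  [load 8/11]
  8 → cabin 3 (new)  [load 8/11]
  4 → cabin 4 (new)  [load 4/11]
  7 → cabin 4  [load 11/11]
  2 → cabin 2  [load 10/11]
  6 → cabin 5 (new)  [load 6/11]
  4 → cabin 5  [load 10/11]
  8 → cabin 6 (new)  [load 8/11]
6 cabins opened.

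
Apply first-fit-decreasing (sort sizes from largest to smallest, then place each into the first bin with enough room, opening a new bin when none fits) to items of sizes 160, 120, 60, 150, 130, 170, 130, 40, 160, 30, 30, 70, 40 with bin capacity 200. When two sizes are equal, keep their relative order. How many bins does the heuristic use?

7

Sorted descending: 170, 160, 160, 150, 130, 130, 120, 70, 60, 40, 40, 30, 30.
  170 → bin 1 (new)  [load 170/200]
  160 → bin 2 (new)  [load 160/200]
  160 → bin 3 (new)  [load 160/200]
  150 → bin 4 (new)  [load 150/200]
  130 → bin 5 (new)  [load 130/200]
  130 → bin 6 (new)  [load 130/200]
  120 → bin 7 (new)  [load 120/200]
  70 → bin 5  [load 200/200]
  60 → bin 6  [load 190/200]
  40 → bin 2  [load 200/200]
  40 → bin 3  [load 200/200]
  30 → bin 1  [load 200/200]
  30 → bin 4  [load 180/200]
7 bins opened.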